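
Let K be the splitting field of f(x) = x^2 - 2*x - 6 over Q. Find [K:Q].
[K:Q] = 2

The discriminant of x^2 + (-2)*x + (-6) is b^2 - 4c = 4 - (-24) = 28. Since 28 is not a perfect square in Q, the polynomial is irreducible over Q. Its two roots generate a degree-2 extension, so [K:Q] = 2.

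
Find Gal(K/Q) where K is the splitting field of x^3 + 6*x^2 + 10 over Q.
Gal(K/Q) = S_3 (symmetric group of order 6)

Compute the discriminant of x^3 + (6)*x^2 + (0)*x + (10): Δ = -11340. Since Δ is not a rational square, the Galois group is not contained in A_3; it must be the full S_3 (irreducibility of the cubic rules out anything smaller).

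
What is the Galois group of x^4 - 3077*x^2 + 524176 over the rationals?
Gal(K/Q) = Z/2Z (cyclic of order 2)

f factors as (x^2 - 2896)(x^2 - 181), so the splitting field is K = Q(sqrt(2896), sqrt(181)). The squarefree part of 2896 is 181 and the squarefree part of 181 is also 181, so sqrt(2896) and sqrt(181) are both rational multiples of sqrt(181). Hence Q(sqrt(2896)) = Q(sqrt(181)) = Q(sqrt(181)), and the splitting field collapses to a single degree-2 extension with Galois group Z/2Z.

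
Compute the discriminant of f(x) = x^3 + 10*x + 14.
Δ = -9292

For a depressed cubic x^3 + p x + q the discriminant is Δ = -4 p^3 - 27 q^2 = -4*(10)^3 - 27*(14)^2 = -4000 - 5292 = -9292.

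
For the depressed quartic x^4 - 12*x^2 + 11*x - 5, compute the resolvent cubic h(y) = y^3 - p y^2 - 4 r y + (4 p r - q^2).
h(y) = y^3 + 12*y^2 + 20*y + 119

Identify coefficients: p = -12, q = 11, r = -5.
Plug into h(y) = y^3 - p y^2 - 4 r y + (4 p r - q^2):
  h(y) = y^3 - (-12) y^2 - 4*(-5) y + (4*(-12)*(-5) - (11)^2)
       = y^3 + (12) y^2 + (20) y + (119).
Simplifying: h(y) = y^3 + 12*y^2 + 20*y + 119.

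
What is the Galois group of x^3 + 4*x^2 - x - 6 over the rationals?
Gal(K/Q) = S_3 (symmetric group of order 6)

Compute the discriminant of x^3 + (4)*x^2 + (-1)*x + (-6): Δ = 1016. Since Δ is not a rational square, the Galois group is not contained in A_3; it must be the full S_3 (irreducibility of the cubic rules out anything smaller).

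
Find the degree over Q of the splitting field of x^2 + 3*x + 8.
[K:Q] = 2

The discriminant of x^2 + (3)*x + (8) is b^2 - 4c = 9 - (32) = -23. Since -23 is not a perfect square in Q, the polynomial is irreducible over Q. Its two roots generate a degree-2 extension, so [K:Q] = 2.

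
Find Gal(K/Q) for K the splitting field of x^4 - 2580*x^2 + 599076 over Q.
Gal(K/Q) = Z/2Z (cyclic of order 2)

f factors as (x^2 - 258)(x^2 - 2322), so the splitting field is K = Q(sqrt(258), sqrt(2322)). The squarefree part of 258 is 258 and the squarefree part of 2322 is also 258, so sqrt(258) and sqrt(2322) are both rational multiples of sqrt(258). Hence Q(sqrt(258)) = Q(sqrt(2322)) = Q(sqrt(258)), and the splitting field collapses to a single degree-2 extension with Galois group Z/2Z.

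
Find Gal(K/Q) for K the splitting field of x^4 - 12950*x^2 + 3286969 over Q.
Gal(K/Q) = Z/2Z (cyclic of order 2)

f factors as (x^2 - 12691)(x^2 - 259), so the splitting field is K = Q(sqrt(12691), sqrt(259)). The squarefree part of 12691 is 259 and the squarefree part of 259 is also 259, so sqrt(12691) and sqrt(259) are both rational multiples of sqrt(259). Hence Q(sqrt(12691)) = Q(sqrt(259)) = Q(sqrt(259)), and the splitting field collapses to a single degree-2 extension with Galois group Z/2Z.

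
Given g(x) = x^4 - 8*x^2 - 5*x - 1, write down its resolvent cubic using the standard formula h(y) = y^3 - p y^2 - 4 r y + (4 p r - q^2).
h(y) = y^3 + 8*y^2 + 4*y + 7

Identify coefficients: p = -8, q = -5, r = -1.
Plug into h(y) = y^3 - p y^2 - 4 r y + (4 p r - q^2):
  h(y) = y^3 - (-8) y^2 - 4*(-1) y + (4*(-8)*(-1) - (-5)^2)
       = y^3 + (8) y^2 + (4) y + (7).
Simplifying: h(y) = y^3 + 8*y^2 + 4*y + 7.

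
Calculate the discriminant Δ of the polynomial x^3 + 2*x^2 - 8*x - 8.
Δ = 3136

For x^3 + a x^2 + b x + c the discriminant is Δ = 18 a b c - 4 a^3 c + a^2 b^2 - 4 b^3 - 27 c^2.
Plug a = 2, b = -8, c = -8:
  18*(2)*(-8)*(-8) - 4*(2)^3*(-8) + (2)^2*(-8)^2 - 4*(-8)^3 - 27*(-8)^2
  = 2304 + (256) + 256 + (2048) + (-1728)
  = 3136.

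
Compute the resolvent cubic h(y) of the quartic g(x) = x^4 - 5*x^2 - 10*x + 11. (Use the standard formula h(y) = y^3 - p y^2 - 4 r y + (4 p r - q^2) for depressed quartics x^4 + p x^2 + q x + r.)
h(y) = y^3 + 5*y^2 - 44*y - 320

Identify coefficients: p = -5, q = -10, r = 11.
Plug into h(y) = y^3 - p y^2 - 4 r y + (4 p r - q^2):
  h(y) = y^3 - (-5) y^2 - 4*(11) y + (4*(-5)*(11) - (-10)^2)
       = y^3 + (5) y^2 + (-44) y + (-320).
Simplifying: h(y) = y^3 + 5*y^2 - 44*y - 320.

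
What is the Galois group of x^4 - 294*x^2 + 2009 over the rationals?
Gal(K/Q) = V_4 (Klein four-group, Z/2Z × Z/2Z)

f factors as (x^2 - 287)(x^2 - 7), so the splitting field is K = Q(sqrt(287), sqrt(7)). The elements 287, 7, 2009 are all non-squares in Q, so sqrt(287) and sqrt(7) generate independent quadratic extensions. Thus [K:Q] = 4 and Gal(K/Q) is generated by the two order-2 automorphisms sqrt(287) ↦ -sqrt(287) and sqrt(7) ↦ -sqrt(7), giving V_4.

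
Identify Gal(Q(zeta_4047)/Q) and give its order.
|Gal(Q(zeta_4047)/Q)| = phi(4047) = 2520; group ≅ (Z/4047Z)^* ≅ Z/2Z × Z/18Z × Z/70Z

The n-th cyclotomic polynomial Φ_4047(x) is the minimal polynomial of zeta_4047 over Q and has degree phi(4047) = 2520. So Q(zeta_4047) is a degree-2520 Galois extension with Galois group (Z/4047Z)^*. By CRT, (Z/4047Z)^* ≅ (Z/3Z)^* × (Z/19Z)^* × (Z/71Z)^*. Each prime-power unit group is (Z/3Z)^* ≅ Z/2Z; (Z/19Z)^* ≅ Z/18Z; (Z/71Z)^* ≅ Z/70Z. Hence Gal(Q(zeta_4047)/Q) ≅ Z/2Z × Z/18Z × Z/70Z.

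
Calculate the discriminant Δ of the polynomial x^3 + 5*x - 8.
Δ = -2228

For a depressed cubic x^3 + p x + q the discriminant is Δ = -4 p^3 - 27 q^2 = -4*(5)^3 - 27*(-8)^2 = -500 - 1728 = -2228.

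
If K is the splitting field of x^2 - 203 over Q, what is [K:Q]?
[K:Q] = 2

The polynomial x^2 - 203 is irreducible over Q since 203 is not a perfect square. Its splitting field is Q(sqrt(203)), which has degree 2 over Q.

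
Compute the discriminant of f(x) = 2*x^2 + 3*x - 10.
Δ = 89

For a quadratic a x^2 + b x + c the discriminant is Δ = b^2 - 4ac = (3)^2 - 4*(2)*(-10) = 9 - (-80) = 89.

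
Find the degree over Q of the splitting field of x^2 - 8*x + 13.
[K:Q] = 2

The discriminant of x^2 + (-8)*x + (13) is b^2 - 4c = 64 - (52) = 12. Since 12 is not a perfect square in Q, the polynomial is irreducible over Q. Its two roots generate a degree-2 extension, so [K:Q] = 2.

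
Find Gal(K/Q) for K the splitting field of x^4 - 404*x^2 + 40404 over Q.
Gal(K/Q) = V_4 (Klein four-group, Z/2Z × Z/2Z)

f factors as (x^2 - 222)(x^2 - 182), so the splitting field is K = Q(sqrt(222), sqrt(182)). The elements 222, 182, 40404 are all non-squares in Q, so sqrt(222) and sqrt(182) generate independent quadratic extensions. Thus [K:Q] = 4 and Gal(K/Q) is generated by the two order-2 automorphisms sqrt(222) ↦ -sqrt(222) and sqrt(182) ↦ -sqrt(182), giving V_4.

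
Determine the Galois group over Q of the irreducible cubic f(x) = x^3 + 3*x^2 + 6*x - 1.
Gal(K/Q) = S_3 (symmetric group of order 6)

Compute the discriminant of x^3 + (3)*x^2 + (6)*x + (-1): Δ = -783. Since Δ is not a rational square, the Galois group is not contained in A_3; it must be the full S_3 (irreducibility of the cubic rules out anything smaller).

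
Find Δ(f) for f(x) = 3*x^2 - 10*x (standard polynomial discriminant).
Δ = 100

For a quadratic a x^2 + b x + c the discriminant is Δ = b^2 - 4ac = (-10)^2 - 4*(3)*(0) = 100 - (0) = 100.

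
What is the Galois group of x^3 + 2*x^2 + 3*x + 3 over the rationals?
Gal(K/Q) = S_3 (symmetric group of order 6)

Compute the discriminant of x^3 + (2)*x^2 + (3)*x + (3): Δ = -87. Since Δ is not a rational square, the Galois group is not contained in A_3; it must be the full S_3 (irreducibility of the cubic rules out anything smaller).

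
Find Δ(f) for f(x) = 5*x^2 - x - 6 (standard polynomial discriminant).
Δ = 121

For a quadratic a x^2 + b x + c the discriminant is Δ = b^2 - 4ac = (-1)^2 - 4*(5)*(-6) = 1 - (-120) = 121.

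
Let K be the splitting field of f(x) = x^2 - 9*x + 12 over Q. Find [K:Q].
[K:Q] = 2

The discriminant of x^2 + (-9)*x + (12) is b^2 - 4c = 81 - (48) = 33. Since 33 is not a perfect square in Q, the polynomial is irreducible over Q. Its two roots generate a degree-2 extension, so [K:Q] = 2.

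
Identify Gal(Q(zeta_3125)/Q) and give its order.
|Gal(Q(zeta_3125)/Q)| = phi(3125) = 2500; group ≅ (Z/3125Z)^* ≅ Z/2500Z

The n-th cyclotomic polynomial Φ_3125(x) is the minimal polynomial of zeta_3125 over Q and has degree phi(3125) = 2500. So Q(zeta_3125) is a degree-2500 Galois extension with Galois group (Z/3125Z)^*. (Z/3125Z)^* is cyclic since 3125 is an odd prime power (or 4). Hence Gal(Q(zeta_3125)/Q) ≅ Z/2500Z.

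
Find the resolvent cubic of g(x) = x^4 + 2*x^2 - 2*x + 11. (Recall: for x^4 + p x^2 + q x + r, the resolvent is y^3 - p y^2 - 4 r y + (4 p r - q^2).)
h(y) = y^3 - 2*y^2 - 44*y + 84

Identify coefficients: p = 2, q = -2, r = 11.
Plug into h(y) = y^3 - p y^2 - 4 r y + (4 p r - q^2):
  h(y) = y^3 - (2) y^2 - 4*(11) y + (4*(2)*(11) - (-2)^2)
       = y^3 + (-2) y^2 + (-44) y + (84).
Simplifying: h(y) = y^3 - 2*y^2 - 44*y + 84.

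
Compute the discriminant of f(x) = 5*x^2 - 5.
Δ = 100

For a quadratic a x^2 + b x + c the discriminant is Δ = b^2 - 4ac = (0)^2 - 4*(5)*(-5) = 0 - (-100) = 100.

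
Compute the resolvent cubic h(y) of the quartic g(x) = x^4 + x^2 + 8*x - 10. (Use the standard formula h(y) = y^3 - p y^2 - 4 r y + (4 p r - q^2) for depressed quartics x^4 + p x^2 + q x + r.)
h(y) = y^3 - y^2 + 40*y - 104

Identify coefficients: p = 1, q = 8, r = -10.
Plug into h(y) = y^3 - p y^2 - 4 r y + (4 p r - q^2):
  h(y) = y^3 - (1) y^2 - 4*(-10) y + (4*(1)*(-10) - (8)^2)
       = y^3 + (-1) y^2 + (40) y + (-104).
Simplifying: h(y) = y^3 - y^2 + 40*y - 104.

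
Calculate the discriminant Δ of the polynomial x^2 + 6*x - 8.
Δ = 68

For a quadratic a x^2 + b x + c the discriminant is Δ = b^2 - 4ac = (6)^2 - 4*(1)*(-8) = 36 - (-32) = 68.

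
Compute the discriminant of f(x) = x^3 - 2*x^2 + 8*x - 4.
Δ = -1200

For x^3 + a x^2 + b x + c the discriminant is Δ = 18 a b c - 4 a^3 c + a^2 b^2 - 4 b^3 - 27 c^2.
Plug a = -2, b = 8, c = -4:
  18*(-2)*(8)*(-4) - 4*(-2)^3*(-4) + (-2)^2*(8)^2 - 4*(8)^3 - 27*(-4)^2
  = 1152 + (-128) + 256 + (-2048) + (-432)
  = -1200.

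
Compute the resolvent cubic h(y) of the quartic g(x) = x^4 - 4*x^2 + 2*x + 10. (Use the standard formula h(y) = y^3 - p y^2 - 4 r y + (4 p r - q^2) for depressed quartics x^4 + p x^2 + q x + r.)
h(y) = y^3 + 4*y^2 - 40*y - 164

Identify coefficients: p = -4, q = 2, r = 10.
Plug into h(y) = y^3 - p y^2 - 4 r y + (4 p r - q^2):
  h(y) = y^3 - (-4) y^2 - 4*(10) y + (4*(-4)*(10) - (2)^2)
       = y^3 + (4) y^2 + (-40) y + (-164).
Simplifying: h(y) = y^3 + 4*y^2 - 40*y - 164.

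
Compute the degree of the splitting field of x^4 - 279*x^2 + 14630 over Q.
[K:Q] = 4

f factors as (x^2 - 209)(x^2 - 70); the splitting field is K = Q(sqrt(209), sqrt(70)). Since 209, 70, and 14630 are all non-squares in Q, the three subfields Q(sqrt(209)), Q(sqrt(70)), Q(sqrt(14630)) are distinct degree-2 extensions, so [K:Q] = 4 (Klein four Galois group).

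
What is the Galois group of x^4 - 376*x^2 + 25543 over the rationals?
Gal(K/Q) = V_4 (Klein four-group, Z/2Z × Z/2Z)

f factors as (x^2 - 287)(x^2 - 89), so the splitting field is K = Q(sqrt(287), sqrt(89)). The elements 287, 89, 25543 are all non-squares in Q, so sqrt(287) and sqrt(89) generate independent quadratic extensions. Thus [K:Q] = 4 and Gal(K/Q) is generated by the two order-2 automorphisms sqrt(287) ↦ -sqrt(287) and sqrt(89) ↦ -sqrt(89), giving V_4.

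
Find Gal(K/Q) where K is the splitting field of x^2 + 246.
Gal(K/Q) = Z/2Z (cyclic of order 2)

x^2 + 246 is irreducible over Q since -246 is not a rational square. The splitting field Q(sqrt(-246)) has degree 2 over Q, and its unique nontrivial automorphism is sqrt(-246) ↦ -sqrt(-246). Hence Gal(Q(sqrt(-246))/Q) = Z/2Z.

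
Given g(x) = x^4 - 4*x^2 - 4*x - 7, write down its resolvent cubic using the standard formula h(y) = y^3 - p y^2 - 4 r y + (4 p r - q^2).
h(y) = y^3 + 4*y^2 + 28*y + 96

Identify coefficients: p = -4, q = -4, r = -7.
Plug into h(y) = y^3 - p y^2 - 4 r y + (4 p r - q^2):
  h(y) = y^3 - (-4) y^2 - 4*(-7) y + (4*(-4)*(-7) - (-4)^2)
       = y^3 + (4) y^2 + (28) y + (96).
Simplifying: h(y) = y^3 + 4*y^2 + 28*y + 96.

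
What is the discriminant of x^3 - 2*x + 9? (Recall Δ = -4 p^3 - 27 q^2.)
Δ = -2155

For a depressed cubic x^3 + p x + q the discriminant is Δ = -4 p^3 - 27 q^2 = -4*(-2)^3 - 27*(9)^2 = 32 - 2187 = -2155.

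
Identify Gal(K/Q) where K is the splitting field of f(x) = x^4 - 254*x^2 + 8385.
Gal(K/Q) = V_4 (Klein four-group, Z/2Z × Z/2Z)

f factors as (x^2 - 39)(x^2 - 215), so the splitting field is K = Q(sqrt(39), sqrt(215)). The elements 39, 215, 8385 are all non-squares in Q, so sqrt(39) and sqrt(215) generate independent quadratic extensions. Thus [K:Q] = 4 and Gal(K/Q) is generated by the two order-2 automorphisms sqrt(39) ↦ -sqrt(39) and sqrt(215) ↦ -sqrt(215), giving V_4.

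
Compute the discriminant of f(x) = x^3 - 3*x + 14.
Δ = -5184

For a depressed cubic x^3 + p x + q the discriminant is Δ = -4 p^3 - 27 q^2 = -4*(-3)^3 - 27*(14)^2 = 108 - 5292 = -5184.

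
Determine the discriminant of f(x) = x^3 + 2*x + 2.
Δ = -140

For a depressed cubic x^3 + p x + q the discriminant is Δ = -4 p^3 - 27 q^2 = -4*(2)^3 - 27*(2)^2 = -32 - 108 = -140.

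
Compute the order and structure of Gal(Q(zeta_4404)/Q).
|Gal(Q(zeta_4404)/Q)| = phi(4404) = 1464; group ≅ (Z/4404Z)^* ≅ Z/2Z × Z/2Z × Z/366Z

The n-th cyclotomic polynomial Φ_4404(x) is the minimal polynomial of zeta_4404 over Q and has degree phi(4404) = 1464. So Q(zeta_4404) is a degree-1464 Galois extension with Galois group (Z/4404Z)^*. By CRT, (Z/4404Z)^* ≅ (Z/4Z)^* × (Z/3Z)^* × (Z/367Z)^*. Each prime-power unit group is (Z/4Z)^* ≅ Z/2Z; (Z/3Z)^* ≅ Z/2Z; (Z/367Z)^* ≅ Z/366Z. Hence Gal(Q(zeta_4404)/Q) ≅ Z/2Z × Z/2Z × Z/366Z.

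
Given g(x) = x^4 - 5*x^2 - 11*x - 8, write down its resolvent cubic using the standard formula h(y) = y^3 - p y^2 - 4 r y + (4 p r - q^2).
h(y) = y^3 + 5*y^2 + 32*y + 39

Identify coefficients: p = -5, q = -11, r = -8.
Plug into h(y) = y^3 - p y^2 - 4 r y + (4 p r - q^2):
  h(y) = y^3 - (-5) y^2 - 4*(-8) y + (4*(-5)*(-8) - (-11)^2)
       = y^3 + (5) y^2 + (32) y + (39).
Simplifying: h(y) = y^3 + 5*y^2 + 32*y + 39.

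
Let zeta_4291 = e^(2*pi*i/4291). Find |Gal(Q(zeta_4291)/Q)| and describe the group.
|Gal(Q(zeta_4291)/Q)| = phi(4291) = 3672; group ≅ (Z/4291Z)^* ≅ Z/6Z × Z/612Z

The n-th cyclotomic polynomial Φ_4291(x) is the minimal polynomial of zeta_4291 over Q and has degree phi(4291) = 3672. So Q(zeta_4291) is a degree-3672 Galois extension with Galois group (Z/4291Z)^*. By CRT, (Z/4291Z)^* ≅ (Z/7Z)^* × (Z/613Z)^*. Each prime-power unit group is (Z/7Z)^* ≅ Z/6Z; (Z/613Z)^* ≅ Z/612Z. Hence Gal(Q(zeta_4291)/Q) ≅ Z/6Z × Z/612Z.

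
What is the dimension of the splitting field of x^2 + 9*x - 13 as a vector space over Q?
[K:Q] = 2

The discriminant of x^2 + (9)*x + (-13) is b^2 - 4c = 81 - (-52) = 133. Since 133 is not a perfect square in Q, the polynomial is irreducible over Q. Its two roots generate a degree-2 extension, so [K:Q] = 2.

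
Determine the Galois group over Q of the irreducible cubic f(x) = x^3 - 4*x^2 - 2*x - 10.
Gal(K/Q) = S_3 (symmetric group of order 6)

Compute the discriminant of x^3 + (-4)*x^2 + (-2)*x + (-10): Δ = -6604. Since Δ is not a rational square, the Galois group is not contained in A_3; it must be the full S_3 (irreducibility of the cubic rules out anything smaller).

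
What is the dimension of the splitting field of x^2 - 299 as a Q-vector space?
[K:Q] = 2

The polynomial x^2 - 299 is irreducible over Q since 299 is not a perfect square. Its splitting field is Q(sqrt(299)), which has degree 2 over Q.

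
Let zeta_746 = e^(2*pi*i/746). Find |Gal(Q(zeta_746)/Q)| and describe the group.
|Gal(Q(zeta_746)/Q)| = phi(746) = 372; group ≅ (Z/746Z)^* ≅ Z/372Z

The n-th cyclotomic polynomial Φ_746(x) is the minimal polynomial of zeta_746 over Q and has degree phi(746) = 372. So Q(zeta_746) is a degree-372 Galois extension with Galois group (Z/746Z)^*. By CRT, (Z/746Z)^* ≅ (Z/2Z)^* × (Z/373Z)^*. Each prime-power unit group is (Z/2Z)^* ≅ trivial group (order 1); (Z/373Z)^* ≅ Z/372Z. Hence Gal(Q(zeta_746)/Q) ≅ Z/372Z.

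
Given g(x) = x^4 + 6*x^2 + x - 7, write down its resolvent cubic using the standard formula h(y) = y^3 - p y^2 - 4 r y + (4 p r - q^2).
h(y) = y^3 - 6*y^2 + 28*y - 169

Identify coefficients: p = 6, q = 1, r = -7.
Plug into h(y) = y^3 - p y^2 - 4 r y + (4 p r - q^2):
  h(y) = y^3 - (6) y^2 - 4*(-7) y + (4*(6)*(-7) - (1)^2)
       = y^3 + (-6) y^2 + (28) y + (-169).
Simplifying: h(y) = y^3 - 6*y^2 + 28*y - 169.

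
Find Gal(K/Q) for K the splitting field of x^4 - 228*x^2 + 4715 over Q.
Gal(K/Q) = V_4 (Klein four-group, Z/2Z × Z/2Z)

f factors as (x^2 - 23)(x^2 - 205), so the splitting field is K = Q(sqrt(23), sqrt(205)). The elements 23, 205, 4715 are all non-squares in Q, so sqrt(23) and sqrt(205) generate independent quadratic extensions. Thus [K:Q] = 4 and Gal(K/Q) is generated by the two order-2 automorphisms sqrt(23) ↦ -sqrt(23) and sqrt(205) ↦ -sqrt(205), giving V_4.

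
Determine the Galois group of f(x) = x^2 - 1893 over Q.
Gal(K/Q) = Z/2Z (cyclic of order 2)

x^2 - 1893 is irreducible over Q since 1893 is not a rational square. The splitting field Q(sqrt(1893)) has degree 2 over Q, and its unique nontrivial automorphism is sqrt(1893) ↦ -sqrt(1893). Hence Gal(Q(sqrt(1893))/Q) = Z/2Z.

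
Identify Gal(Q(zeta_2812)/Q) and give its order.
|Gal(Q(zeta_2812)/Q)| = phi(2812) = 1296; group ≅ (Z/2812Z)^* ≅ Z/2Z × Z/18Z × Z/36Z

The n-th cyclotomic polynomial Φ_2812(x) is the minimal polynomial of zeta_2812 over Q and has degree phi(2812) = 1296. So Q(zeta_2812) is a degree-1296 Galois extension with Galois group (Z/2812Z)^*. By CRT, (Z/2812Z)^* ≅ (Z/4Z)^* × (Z/19Z)^* × (Z/37Z)^*. Each prime-power unit group is (Z/4Z)^* ≅ Z/2Z; (Z/19Z)^* ≅ Z/18Z; (Z/37Z)^* ≅ Z/36Z. Hence Gal(Q(zeta_2812)/Q) ≅ Z/2Z × Z/18Z × Z/36Z.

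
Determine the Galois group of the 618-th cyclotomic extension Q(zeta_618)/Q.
|Gal(Q(zeta_618)/Q)| = phi(618) = 204; group ≅ (Z/618Z)^* ≅ Z/2Z × Z/102Z

The n-th cyclotomic polynomial Φ_618(x) is the minimal polynomial of zeta_618 over Q and has degree phi(618) = 204. So Q(zeta_618) is a degree-204 Galois extension with Galois group (Z/618Z)^*. By CRT, (Z/618Z)^* ≅ (Z/2Z)^* × (Z/3Z)^* × (Z/103Z)^*. Each prime-power unit group is (Z/2Z)^* ≅ trivial group (order 1); (Z/3Z)^* ≅ Z/2Z; (Z/103Z)^* ≅ Z/102Z. Hence Gal(Q(zeta_618)/Q) ≅ Z/2Z × Z/102Z.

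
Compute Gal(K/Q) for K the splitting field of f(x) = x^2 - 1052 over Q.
Gal(K/Q) = Z/2Z (cyclic of order 2)

x^2 - 1052 is irreducible over Q since 1052 is not a rational square. The splitting field Q(sqrt(1052)) has degree 2 over Q, and its unique nontrivial automorphism is sqrt(1052) ↦ -sqrt(1052). Hence Gal(Q(sqrt(1052))/Q) = Z/2Z.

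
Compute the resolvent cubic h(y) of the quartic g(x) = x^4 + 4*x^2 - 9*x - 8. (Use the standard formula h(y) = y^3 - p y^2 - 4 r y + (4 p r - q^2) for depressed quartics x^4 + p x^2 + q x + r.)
h(y) = y^3 - 4*y^2 + 32*y - 209

Identify coefficients: p = 4, q = -9, r = -8.
Plug into h(y) = y^3 - p y^2 - 4 r y + (4 p r - q^2):
  h(y) = y^3 - (4) y^2 - 4*(-8) y + (4*(4)*(-8) - (-9)^2)
       = y^3 + (-4) y^2 + (32) y + (-209).
Simplifying: h(y) = y^3 - 4*y^2 + 32*y - 209.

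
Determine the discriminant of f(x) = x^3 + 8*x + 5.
Δ = -2723

For x^3 + a x^2 + b x + c the discriminant is Δ = 18 a b c - 4 a^3 c + a^2 b^2 - 4 b^3 - 27 c^2.
Plug a = 0, b = 8, c = 5:
  18*(0)*(8)*(5) - 4*(0)^3*(5) + (0)^2*(8)^2 - 4*(8)^3 - 27*(5)^2
  = 0 + (0) + 0 + (-2048) + (-675)
  = -2723.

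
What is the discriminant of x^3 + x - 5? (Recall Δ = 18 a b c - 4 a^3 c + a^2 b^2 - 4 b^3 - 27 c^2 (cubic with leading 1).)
Δ = -679

For x^3 + a x^2 + b x + c the discriminant is Δ = 18 a b c - 4 a^3 c + a^2 b^2 - 4 b^3 - 27 c^2.
Plug a = 0, b = 1, c = -5:
  18*(0)*(1)*(-5) - 4*(0)^3*(-5) + (0)^2*(1)^2 - 4*(1)^3 - 27*(-5)^2
  = 0 + (0) + 0 + (-4) + (-675)
  = -679.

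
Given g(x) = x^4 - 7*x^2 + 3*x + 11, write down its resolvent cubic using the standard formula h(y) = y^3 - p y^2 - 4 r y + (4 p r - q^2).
h(y) = y^3 + 7*y^2 - 44*y - 317

Identify coefficients: p = -7, q = 3, r = 11.
Plug into h(y) = y^3 - p y^2 - 4 r y + (4 p r - q^2):
  h(y) = y^3 - (-7) y^2 - 4*(11) y + (4*(-7)*(11) - (3)^2)
       = y^3 + (7) y^2 + (-44) y + (-317).
Simplifying: h(y) = y^3 + 7*y^2 - 44*y - 317.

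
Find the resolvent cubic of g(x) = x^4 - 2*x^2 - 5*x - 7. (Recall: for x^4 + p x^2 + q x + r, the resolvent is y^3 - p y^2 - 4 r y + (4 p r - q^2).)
h(y) = y^3 + 2*y^2 + 28*y + 31

Identify coefficients: p = -2, q = -5, r = -7.
Plug into h(y) = y^3 - p y^2 - 4 r y + (4 p r - q^2):
  h(y) = y^3 - (-2) y^2 - 4*(-7) y + (4*(-2)*(-7) - (-5)^2)
       = y^3 + (2) y^2 + (28) y + (31).
Simplifying: h(y) = y^3 + 2*y^2 + 28*y + 31.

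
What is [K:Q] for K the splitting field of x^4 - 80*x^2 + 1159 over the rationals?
[K:Q] = 4

f factors as (x^2 - 61)(x^2 - 19); the splitting field is K = Q(sqrt(61), sqrt(19)). Since 61, 19, and 1159 are all non-squares in Q, the three subfields Q(sqrt(61)), Q(sqrt(19)), Q(sqrt(1159)) are distinct degree-2 extensions, so [K:Q] = 4 (Klein four Galois group).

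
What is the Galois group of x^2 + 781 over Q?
Gal(K/Q) = Z/2Z (cyclic of order 2)

x^2 + 781 is irreducible over Q since -781 is not a rational square. The splitting field Q(sqrt(-781)) has degree 2 over Q, and its unique nontrivial automorphism is sqrt(-781) ↦ -sqrt(-781). Hence Gal(Q(sqrt(-781))/Q) = Z/2Z.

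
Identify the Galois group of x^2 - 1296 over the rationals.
Gal(K/Q) = trivial group (order 1)

x^2 - 1296 factors as (x - 36)(x + 36) over Q, so its splitting field is Q itself and the Galois group is trivial.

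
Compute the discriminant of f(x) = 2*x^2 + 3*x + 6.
Δ = -39

For a quadratic a x^2 + b x + c the discriminant is Δ = b^2 - 4ac = (3)^2 - 4*(2)*(6) = 9 - (48) = -39.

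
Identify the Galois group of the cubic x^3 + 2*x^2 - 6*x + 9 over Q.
Gal(K/Q) = S_3 (symmetric group of order 6)

Compute the discriminant of x^3 + (2)*x^2 + (-6)*x + (9): Δ = -3411. Since Δ is not a rational square, the Galois group is not contained in A_3; it must be the full S_3 (irreducibility of the cubic rules out anything smaller).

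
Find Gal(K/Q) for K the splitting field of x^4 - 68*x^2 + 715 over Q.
Gal(K/Q) = V_4 (Klein four-group, Z/2Z × Z/2Z)

f factors as (x^2 - 55)(x^2 - 13), so the splitting field is K = Q(sqrt(55), sqrt(13)). The elements 55, 13, 715 are all non-squares in Q, so sqrt(55) and sqrt(13) generate independent quadratic extensions. Thus [K:Q] = 4 and Gal(K/Q) is generated by the two order-2 automorphisms sqrt(55) ↦ -sqrt(55) and sqrt(13) ↦ -sqrt(13), giving V_4.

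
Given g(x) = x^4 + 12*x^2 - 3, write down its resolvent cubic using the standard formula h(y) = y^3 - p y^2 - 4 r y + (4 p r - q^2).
h(y) = y^3 - 12*y^2 + 12*y - 144

Identify coefficients: p = 12, q = 0, r = -3.
Plug into h(y) = y^3 - p y^2 - 4 r y + (4 p r - q^2):
  h(y) = y^3 - (12) y^2 - 4*(-3) y + (4*(12)*(-3) - (0)^2)
       = y^3 + (-12) y^2 + (12) y + (-144).
Simplifying: h(y) = y^3 - 12*y^2 + 12*y - 144.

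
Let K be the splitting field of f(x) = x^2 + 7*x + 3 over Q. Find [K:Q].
[K:Q] = 2

The discriminant of x^2 + (7)*x + (3) is b^2 - 4c = 49 - (12) = 37. Since 37 is not a perfect square in Q, the polynomial is irreducible over Q. Its two roots generate a degree-2 extension, so [K:Q] = 2.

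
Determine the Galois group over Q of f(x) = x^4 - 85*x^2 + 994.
Gal(K/Q) = V_4 (Klein four-group, Z/2Z × Z/2Z)

f factors as (x^2 - 14)(x^2 - 71), so the splitting field is K = Q(sqrt(14), sqrt(71)). The elements 14, 71, 994 are all non-squares in Q, so sqrt(14) and sqrt(71) generate independent quadratic extensions. Thus [K:Q] = 4 and Gal(K/Q) is generated by the two order-2 automorphisms sqrt(14) ↦ -sqrt(14) and sqrt(71) ↦ -sqrt(71), giving V_4.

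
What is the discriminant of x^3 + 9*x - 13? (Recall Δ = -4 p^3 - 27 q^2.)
Δ = -7479

For a depressed cubic x^3 + p x + q the discriminant is Δ = -4 p^3 - 27 q^2 = -4*(9)^3 - 27*(-13)^2 = -2916 - 4563 = -7479.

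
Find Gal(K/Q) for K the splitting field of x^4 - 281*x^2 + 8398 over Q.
Gal(K/Q) = V_4 (Klein four-group, Z/2Z × Z/2Z)

f factors as (x^2 - 34)(x^2 - 247), so the splitting field is K = Q(sqrt(34), sqrt(247)). The elements 34, 247, 8398 are all non-squares in Q, so sqrt(34) and sqrt(247) generate independent quadratic extensions. Thus [K:Q] = 4 and Gal(K/Q) is generated by the two order-2 automorphisms sqrt(34) ↦ -sqrt(34) and sqrt(247) ↦ -sqrt(247), giving V_4.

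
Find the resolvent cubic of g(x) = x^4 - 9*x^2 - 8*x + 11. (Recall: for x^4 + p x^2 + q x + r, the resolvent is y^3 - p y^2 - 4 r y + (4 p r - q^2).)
h(y) = y^3 + 9*y^2 - 44*y - 460

Identify coefficients: p = -9, q = -8, r = 11.
Plug into h(y) = y^3 - p y^2 - 4 r y + (4 p r - q^2):
  h(y) = y^3 - (-9) y^2 - 4*(11) y + (4*(-9)*(11) - (-8)^2)
       = y^3 + (9) y^2 + (-44) y + (-460).
Simplifying: h(y) = y^3 + 9*y^2 - 44*y - 460.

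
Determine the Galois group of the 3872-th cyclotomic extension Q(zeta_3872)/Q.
|Gal(Q(zeta_3872)/Q)| = phi(3872) = 1760; group ≅ (Z/3872Z)^* ≅ Z/2Z × Z/8Z × Z/110Z

The n-th cyclotomic polynomial Φ_3872(x) is the minimal polynomial of zeta_3872 over Q and has degree phi(3872) = 1760. So Q(zeta_3872) is a degree-1760 Galois extension with Galois group (Z/3872Z)^*. By CRT, (Z/3872Z)^* ≅ (Z/32Z)^* × (Z/121Z)^*. Each prime-power unit group is (Z/32Z)^* ≅ Z/2Z × Z/8Z; (Z/121Z)^* ≅ Z/110Z. Hence Gal(Q(zeta_3872)/Q) ≅ Z/2Z × Z/8Z × Z/110Z.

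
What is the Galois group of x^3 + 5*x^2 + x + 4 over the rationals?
Gal(K/Q) = S_3 (symmetric group of order 6)

Compute the discriminant of x^3 + (5)*x^2 + (1)*x + (4): Δ = -2051. Since Δ is not a rational square, the Galois group is not contained in A_3; it must be the full S_3 (irreducibility of the cubic rules out anything smaller).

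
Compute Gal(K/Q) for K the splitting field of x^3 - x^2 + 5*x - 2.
Gal(K/Q) = S_3 (symmetric group of order 6)

Compute the discriminant of x^3 + (-1)*x^2 + (5)*x + (-2): Δ = -411. Since Δ is not a rational square, the Galois group is not contained in A_3; it must be the full S_3 (irreducibility of the cubic rules out anything smaller).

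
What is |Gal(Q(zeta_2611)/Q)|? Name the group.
|Gal(Q(zeta_2611)/Q)| = phi(2611) = 2232; group ≅ (Z/2611Z)^* ≅ Z/6Z × Z/372Z

The n-th cyclotomic polynomial Φ_2611(x) is the minimal polynomial of zeta_2611 over Q and has degree phi(2611) = 2232. So Q(zeta_2611) is a degree-2232 Galois extension with Galois group (Z/2611Z)^*. By CRT, (Z/2611Z)^* ≅ (Z/7Z)^* × (Z/373Z)^*. Each prime-power unit group is (Z/7Z)^* ≅ Z/6Z; (Z/373Z)^* ≅ Z/372Z. Hence Gal(Q(zeta_2611)/Q) ≅ Z/6Z × Z/372Z.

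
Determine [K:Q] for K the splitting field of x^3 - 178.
[K:Q] = 6

x^3 - 178 has one real root r = 178^(1/3) and two complex roots r*zeta_3, r*zeta_3^2 where zeta_3 = e^(2*pi*i/3). The splitting field is Q(r, zeta_3). [Q(r):Q] = 3 and [Q(zeta_3):Q] = 2 with gcd = 1, so [Q(r, zeta_3):Q] = 3 * 2 = 6.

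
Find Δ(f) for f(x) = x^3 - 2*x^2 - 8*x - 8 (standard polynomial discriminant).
Δ = -1984

For x^3 + a x^2 + b x + c the discriminant is Δ = 18 a b c - 4 a^3 c + a^2 b^2 - 4 b^3 - 27 c^2.
Plug a = -2, b = -8, c = -8:
  18*(-2)*(-8)*(-8) - 4*(-2)^3*(-8) + (-2)^2*(-8)^2 - 4*(-8)^3 - 27*(-8)^2
  = -2304 + (-256) + 256 + (2048) + (-1728)
  = -1984.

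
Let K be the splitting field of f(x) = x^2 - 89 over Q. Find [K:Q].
[K:Q] = 2

The polynomial x^2 - 89 is irreducible over Q since 89 is not a perfect square. Its splitting field is Q(sqrt(89)), which has degree 2 over Q.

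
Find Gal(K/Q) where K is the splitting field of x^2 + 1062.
Gal(K/Q) = Z/2Z (cyclic of order 2)

x^2 + 1062 is irreducible over Q since -1062 is not a rational square. The splitting field Q(sqrt(-1062)) has degree 2 over Q, and its unique nontrivial automorphism is sqrt(-1062) ↦ -sqrt(-1062). Hence Gal(Q(sqrt(-1062))/Q) = Z/2Z.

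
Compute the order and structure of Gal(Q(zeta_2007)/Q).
|Gal(Q(zeta_2007)/Q)| = phi(2007) = 1332; group ≅ (Z/2007Z)^* ≅ Z/6Z × Z/222Z

The n-th cyclotomic polynomial Φ_2007(x) is the minimal polynomial of zeta_2007 over Q and has degree phi(2007) = 1332. So Q(zeta_2007) is a degree-1332 Galois extension with Galois group (Z/2007Z)^*. By CRT, (Z/2007Z)^* ≅ (Z/9Z)^* × (Z/223Z)^*. Each prime-power unit group is (Z/9Z)^* ≅ Z/6Z; (Z/223Z)^* ≅ Z/222Z. Hence Gal(Q(zeta_2007)/Q) ≅ Z/6Z × Z/222Z.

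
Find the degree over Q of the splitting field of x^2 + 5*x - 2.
[K:Q] = 2

The discriminant of x^2 + (5)*x + (-2) is b^2 - 4c = 25 - (-8) = 33. Since 33 is not a perfect square in Q, the polynomial is irreducible over Q. Its two roots generate a degree-2 extension, so [K:Q] = 2.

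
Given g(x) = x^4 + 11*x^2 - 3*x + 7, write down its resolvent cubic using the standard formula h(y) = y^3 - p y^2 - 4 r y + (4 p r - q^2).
h(y) = y^3 - 11*y^2 - 28*y + 299

Identify coefficients: p = 11, q = -3, r = 7.
Plug into h(y) = y^3 - p y^2 - 4 r y + (4 p r - q^2):
  h(y) = y^3 - (11) y^2 - 4*(7) y + (4*(11)*(7) - (-3)^2)
       = y^3 + (-11) y^2 + (-28) y + (299).
Simplifying: h(y) = y^3 - 11*y^2 - 28*y + 299.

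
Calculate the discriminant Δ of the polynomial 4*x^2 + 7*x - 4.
Δ = 113

For a quadratic a x^2 + b x + c the discriminant is Δ = b^2 - 4ac = (7)^2 - 4*(4)*(-4) = 49 - (-64) = 113.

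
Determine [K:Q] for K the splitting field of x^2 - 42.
[K:Q] = 2

The polynomial x^2 - 42 is irreducible over Q since 42 is not a perfect square. Its splitting field is Q(sqrt(42)), which has degree 2 over Q.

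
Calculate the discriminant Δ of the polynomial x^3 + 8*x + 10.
Δ = -4748

For a depressed cubic x^3 + p x + q the discriminant is Δ = -4 p^3 - 27 q^2 = -4*(8)^3 - 27*(10)^2 = -2048 - 2700 = -4748.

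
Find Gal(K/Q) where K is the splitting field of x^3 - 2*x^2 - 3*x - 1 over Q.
Gal(K/Q) = S_3 (symmetric group of order 6)

Compute the discriminant of x^3 + (-2)*x^2 + (-3)*x + (-1): Δ = -23. Since Δ is not a rational square, the Galois group is not contained in A_3; it must be the full S_3 (irreducibility of the cubic rules out anything smaller).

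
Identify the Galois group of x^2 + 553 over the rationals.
Gal(K/Q) = Z/2Z (cyclic of order 2)

x^2 + 553 is irreducible over Q since -553 is not a rational square. The splitting field Q(sqrt(-553)) has degree 2 over Q, and its unique nontrivial automorphism is sqrt(-553) ↦ -sqrt(-553). Hence Gal(Q(sqrt(-553))/Q) = Z/2Z.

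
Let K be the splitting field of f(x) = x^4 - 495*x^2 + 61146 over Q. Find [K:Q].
[K:Q] = 4

f factors as (x^2 - 258)(x^2 - 237); the splitting field is K = Q(sqrt(258), sqrt(237)). Since 258, 237, and 61146 are all non-squares in Q, the three subfields Q(sqrt(258)), Q(sqrt(237)), Q(sqrt(61146)) are distinct degree-2 extensions, so [K:Q] = 4 (Klein four Galois group).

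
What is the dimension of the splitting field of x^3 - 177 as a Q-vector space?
[K:Q] = 6

x^3 - 177 has one real root r = 177^(1/3) and two complex roots r*zeta_3, r*zeta_3^2 where zeta_3 = e^(2*pi*i/3). The splitting field is Q(r, zeta_3). [Q(r):Q] = 3 and [Q(zeta_3):Q] = 2 with gcd = 1, so [Q(r, zeta_3):Q] = 3 * 2 = 6.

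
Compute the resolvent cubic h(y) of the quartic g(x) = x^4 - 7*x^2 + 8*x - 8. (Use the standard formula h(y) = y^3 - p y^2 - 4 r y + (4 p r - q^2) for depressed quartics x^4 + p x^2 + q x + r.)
h(y) = y^3 + 7*y^2 + 32*y + 160

Identify coefficients: p = -7, q = 8, r = -8.
Plug into h(y) = y^3 - p y^2 - 4 r y + (4 p r - q^2):
  h(y) = y^3 - (-7) y^2 - 4*(-8) y + (4*(-7)*(-8) - (8)^2)
       = y^3 + (7) y^2 + (32) y + (160).
Simplifying: h(y) = y^3 + 7*y^2 + 32*y + 160.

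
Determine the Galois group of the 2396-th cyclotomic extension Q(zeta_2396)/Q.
|Gal(Q(zeta_2396)/Q)| = phi(2396) = 1196; group ≅ (Z/2396Z)^* ≅ Z/2Z × Z/598Z

The n-th cyclotomic polynomial Φ_2396(x) is the minimal polynomial of zeta_2396 over Q and has degree phi(2396) = 1196. So Q(zeta_2396) is a degree-1196 Galois extension with Galois group (Z/2396Z)^*. By CRT, (Z/2396Z)^* ≅ (Z/4Z)^* × (Z/599Z)^*. Each prime-power unit group is (Z/4Z)^* ≅ Z/2Z; (Z/599Z)^* ≅ Z/598Z. Hence Gal(Q(zeta_2396)/Q) ≅ Z/2Z × Z/598Z.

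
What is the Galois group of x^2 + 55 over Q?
Gal(K/Q) = Z/2Z (cyclic of order 2)

x^2 + 55 is irreducible over Q since -55 is not a rational square. The splitting field Q(sqrt(-55)) has degree 2 over Q, and its unique nontrivial automorphism is sqrt(-55) ↦ -sqrt(-55). Hence Gal(Q(sqrt(-55))/Q) = Z/2Z.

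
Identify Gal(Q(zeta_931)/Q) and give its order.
|Gal(Q(zeta_931)/Q)| = phi(931) = 756; group ≅ (Z/931Z)^* ≅ Z/18Z × Z/42Z

The n-th cyclotomic polynomial Φ_931(x) is the minimal polynomial of zeta_931 over Q and has degree phi(931) = 756. So Q(zeta_931) is a degree-756 Galois extension with Galois group (Z/931Z)^*. By CRT, (Z/931Z)^* ≅ (Z/49Z)^* × (Z/19Z)^*. Each prime-power unit group is (Z/49Z)^* ≅ Z/42Z; (Z/19Z)^* ≅ Z/18Z. Hence Gal(Q(zeta_931)/Q) ≅ Z/18Z × Z/42Z.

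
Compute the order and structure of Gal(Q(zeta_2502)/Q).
|Gal(Q(zeta_2502)/Q)| = phi(2502) = 828; group ≅ (Z/2502Z)^* ≅ Z/6Z × Z/138Z

The n-th cyclotomic polynomial Φ_2502(x) is the minimal polynomial of zeta_2502 over Q and has degree phi(2502) = 828. So Q(zeta_2502) is a degree-828 Galois extension with Galois group (Z/2502Z)^*. By CRT, (Z/2502Z)^* ≅ (Z/2Z)^* × (Z/9Z)^* × (Z/139Z)^*. Each prime-power unit group is (Z/2Z)^* ≅ trivial group (order 1); (Z/9Z)^* ≅ Z/6Z; (Z/139Z)^* ≅ Z/138Z. Hence Gal(Q(zeta_2502)/Q) ≅ Z/6Z × Z/138Z.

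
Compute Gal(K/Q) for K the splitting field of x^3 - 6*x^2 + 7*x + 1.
Gal(K/Q) = S_3 (symmetric group of order 6)

Compute the discriminant of x^3 + (-6)*x^2 + (7)*x + (1): Δ = 473. Since Δ is not a rational square, the Galois group is not contained in A_3; it must be the full S_3 (irreducibility of the cubic rules out anything smaller).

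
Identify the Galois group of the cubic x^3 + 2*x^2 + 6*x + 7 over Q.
Gal(K/Q) = S_3 (symmetric group of order 6)

Compute the discriminant of x^3 + (2)*x^2 + (6)*x + (7): Δ = -755. Since Δ is not a rational square, the Galois group is not contained in A_3; it must be the full S_3 (irreducibility of the cubic rules out anything smaller).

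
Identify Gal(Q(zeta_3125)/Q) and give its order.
|Gal(Q(zeta_3125)/Q)| = phi(3125) = 2500; group ≅ (Z/3125Z)^* ≅ Z/2500Z

The n-th cyclotomic polynomial Φ_3125(x) is the minimal polynomial of zeta_3125 over Q and has degree phi(3125) = 2500. So Q(zeta_3125) is a degree-2500 Galois extension with Galois group (Z/3125Z)^*. (Z/3125Z)^* is cyclic since 3125 is an odd prime power (or 4). Hence Gal(Q(zeta_3125)/Q) ≅ Z/2500Z.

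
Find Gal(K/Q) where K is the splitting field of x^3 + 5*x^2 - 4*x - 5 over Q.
Gal(K/Q) = S_3 (symmetric group of order 6)

Compute the discriminant of x^3 + (5)*x^2 + (-4)*x + (-5): Δ = 4281. Since Δ is not a rational square, the Galois group is not contained in A_3; it must be the full S_3 (irreducibility of the cubic rules out anything smaller).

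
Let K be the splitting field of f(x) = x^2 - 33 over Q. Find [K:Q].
[K:Q] = 2

The polynomial x^2 - 33 is irreducible over Q since 33 is not a perfect square. Its splitting field is Q(sqrt(33)), which has degree 2 over Q.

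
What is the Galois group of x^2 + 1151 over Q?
Gal(K/Q) = Z/2Z (cyclic of order 2)

x^2 + 1151 is irreducible over Q since -1151 is not a rational square. The splitting field Q(sqrt(-1151)) has degree 2 over Q, and its unique nontrivial automorphism is sqrt(-1151) ↦ -sqrt(-1151). Hence Gal(Q(sqrt(-1151))/Q) = Z/2Z.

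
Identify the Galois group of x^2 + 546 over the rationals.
Gal(K/Q) = Z/2Z (cyclic of order 2)

x^2 + 546 is irreducible over Q since -546 is not a rational square. The splitting field Q(sqrt(-546)) has degree 2 over Q, and its unique nontrivial automorphism is sqrt(-546) ↦ -sqrt(-546). Hence Gal(Q(sqrt(-546))/Q) = Z/2Z.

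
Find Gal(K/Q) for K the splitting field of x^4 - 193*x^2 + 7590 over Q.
Gal(K/Q) = V_4 (Klein four-group, Z/2Z × Z/2Z)

f factors as (x^2 - 138)(x^2 - 55), so the splitting field is K = Q(sqrt(138), sqrt(55)). The elements 138, 55, 7590 are all non-squares in Q, so sqrt(138) and sqrt(55) generate independent quadratic extensions. Thus [K:Q] = 4 and Gal(K/Q) is generated by the two order-2 automorphisms sqrt(138) ↦ -sqrt(138) and sqrt(55) ↦ -sqrt(55), giving V_4.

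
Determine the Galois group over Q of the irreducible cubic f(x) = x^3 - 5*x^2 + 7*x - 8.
Gal(K/Q) = S_3 (symmetric group of order 6)

Compute the discriminant of x^3 + (-5)*x^2 + (7)*x + (-8): Δ = -835. Since Δ is not a rational square, the Galois group is not contained in A_3; it must be the full S_3 (irreducibility of the cubic rules out anything smaller).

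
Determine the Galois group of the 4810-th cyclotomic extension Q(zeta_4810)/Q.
|Gal(Q(zeta_4810)/Q)| = phi(4810) = 1728; group ≅ (Z/4810Z)^* ≅ Z/4Z × Z/12Z × Z/36Z

The n-th cyclotomic polynomial Φ_4810(x) is the minimal polynomial of zeta_4810 over Q and has degree phi(4810) = 1728. So Q(zeta_4810) is a degree-1728 Galois extension with Galois group (Z/4810Z)^*. By CRT, (Z/4810Z)^* ≅ (Z/2Z)^* × (Z/5Z)^* × (Z/13Z)^* × (Z/37Z)^*. Each prime-power unit group is (Z/2Z)^* ≅ trivial group (order 1); (Z/5Z)^* ≅ Z/4Z; (Z/13Z)^* ≅ Z/12Z; (Z/37Z)^* ≅ Z/36Z. Hence Gal(Q(zeta_4810)/Q) ≅ Z/4Z × Z/12Z × Z/36Z.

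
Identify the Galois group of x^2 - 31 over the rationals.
Gal(K/Q) = Z/2Z (cyclic of order 2)

x^2 - 31 is irreducible over Q since 31 is not a rational square. The splitting field Q(sqrt(31)) has degree 2 over Q, and its unique nontrivial automorphism is sqrt(31) ↦ -sqrt(31). Hence Gal(Q(sqrt(31))/Q) = Z/2Z.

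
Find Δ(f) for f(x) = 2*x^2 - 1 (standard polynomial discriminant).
Δ = 8

For a quadratic a x^2 + b x + c the discriminant is Δ = b^2 - 4ac = (0)^2 - 4*(2)*(-1) = 0 - (-8) = 8.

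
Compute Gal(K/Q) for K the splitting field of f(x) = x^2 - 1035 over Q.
Gal(K/Q) = Z/2Z (cyclic of order 2)

x^2 - 1035 is irreducible over Q since 1035 is not a rational square. The splitting field Q(sqrt(1035)) has degree 2 over Q, and its unique nontrivial automorphism is sqrt(1035) ↦ -sqrt(1035). Hence Gal(Q(sqrt(1035))/Q) = Z/2Z.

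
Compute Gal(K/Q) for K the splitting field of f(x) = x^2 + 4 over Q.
Gal(K/Q) = Z/2Z (cyclic of order 2)

x^2 + 4 is irreducible over Q since -4 is not a rational square. The splitting field Q(sqrt(-4)) has degree 2 over Q, and its unique nontrivial automorphism is sqrt(-4) ↦ -sqrt(-4). Hence Gal(Q(sqrt(-4))/Q) = Z/2Z.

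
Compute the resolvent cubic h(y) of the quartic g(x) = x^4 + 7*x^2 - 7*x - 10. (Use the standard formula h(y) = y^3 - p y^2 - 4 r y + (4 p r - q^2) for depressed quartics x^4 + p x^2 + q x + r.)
h(y) = y^3 - 7*y^2 + 40*y - 329

Identify coefficients: p = 7, q = -7, r = -10.
Plug into h(y) = y^3 - p y^2 - 4 r y + (4 p r - q^2):
  h(y) = y^3 - (7) y^2 - 4*(-10) y + (4*(7)*(-10) - (-7)^2)
       = y^3 + (-7) y^2 + (40) y + (-329).
Simplifying: h(y) = y^3 - 7*y^2 + 40*y - 329.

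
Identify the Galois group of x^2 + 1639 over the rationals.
Gal(K/Q) = Z/2Z (cyclic of order 2)

x^2 + 1639 is irreducible over Q since -1639 is not a rational square. The splitting field Q(sqrt(-1639)) has degree 2 over Q, and its unique nontrivial automorphism is sqrt(-1639) ↦ -sqrt(-1639). Hence Gal(Q(sqrt(-1639))/Q) = Z/2Z.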